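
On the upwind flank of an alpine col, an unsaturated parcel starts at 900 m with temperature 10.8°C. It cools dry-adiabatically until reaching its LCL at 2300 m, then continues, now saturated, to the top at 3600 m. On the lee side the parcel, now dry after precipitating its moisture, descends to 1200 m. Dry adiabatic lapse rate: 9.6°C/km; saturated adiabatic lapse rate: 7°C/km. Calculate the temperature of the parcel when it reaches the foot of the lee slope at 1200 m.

900–2300 m, dry: Δz = 1.4 km ⇒ ΔT = -13.44°C; T = -2.64°C
2300–3600 m, saturated: Δz = 1.3 km ⇒ ΔT = -9.1°C; T = -11.74°C
3600–1200 m, dry descent: Δz = 2.4 km ⇒ ΔT = +23.04°C; T = 11.3°C

11.3°C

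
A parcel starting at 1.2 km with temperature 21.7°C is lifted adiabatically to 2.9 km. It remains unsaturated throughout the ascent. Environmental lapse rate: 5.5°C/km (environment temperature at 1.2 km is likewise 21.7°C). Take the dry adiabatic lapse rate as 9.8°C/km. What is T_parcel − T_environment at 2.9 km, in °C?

-7.31°C (parcel cooler than environment)

Parcel:
  Dry to 2900 m: -9.8 × 1.7 km = -16.66°C, so T = 5.04°C.
Environment:
  Environment to 2900 m: -5.5 × 1.7 km = -9.35°C, so T = 12.35°C.
T_parcel − T_env = 5.04 − 12.35 = -7.31°C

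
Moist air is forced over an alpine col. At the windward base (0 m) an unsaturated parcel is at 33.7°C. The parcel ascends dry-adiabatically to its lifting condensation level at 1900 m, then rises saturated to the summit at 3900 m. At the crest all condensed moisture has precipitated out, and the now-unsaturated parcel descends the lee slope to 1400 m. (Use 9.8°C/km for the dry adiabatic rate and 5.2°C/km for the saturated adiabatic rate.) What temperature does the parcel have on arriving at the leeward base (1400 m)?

29.18°C

0 → 1900 m (dry, 9.8°C/km): ΔT = -9.8 × 1.9 = -18.62°C → T = 15.08°C
1900 → 3900 m (saturated, 5.2°C/km): ΔT = -5.2 × 2 = -10.4°C → T = 4.68°C
3900 → 1400 m (dry descent, 9.8°C/km): ΔT = +9.8 × 2.5 = +24.5°C → T = 29.18°C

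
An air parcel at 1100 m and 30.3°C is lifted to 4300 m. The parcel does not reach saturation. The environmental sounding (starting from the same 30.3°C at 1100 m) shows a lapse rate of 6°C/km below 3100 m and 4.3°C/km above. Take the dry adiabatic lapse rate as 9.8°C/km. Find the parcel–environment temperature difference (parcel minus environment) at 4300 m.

Parcel:
  Dry to 4300 m: -9.8 × 3.2 km = -31.36°C, so T = -1.06°C.
Environment:
  Environment, lower layer to 3100 m: -6 × 2 km = -12°C, so T = 18.3°C.
  Environment, upper layer to 4300 m: -4.3 × 1.2 km = -5.16°C, so T = 13.14°C.
T_parcel − T_env = -1.06 − 13.14 = -14.2°C

-14.2°C (parcel cooler than environment)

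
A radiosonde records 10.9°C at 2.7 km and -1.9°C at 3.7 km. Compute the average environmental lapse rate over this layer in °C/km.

12.8°C/km

Γ = −ΔT/Δz = (10.9 − (-1.9)) / (3700 − 2700) m
  = 12.8°C / 1 km = 12.8°C/km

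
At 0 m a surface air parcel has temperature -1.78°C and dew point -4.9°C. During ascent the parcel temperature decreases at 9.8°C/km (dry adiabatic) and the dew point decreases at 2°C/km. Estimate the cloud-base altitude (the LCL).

T and T_d converge at 9.8 − 2 = 7.8°C per km
Height above start = (-1.78 − (-4.9)) / 7.8 = 0.4 km
LCL altitude = 0 m + 400 m = 400 m

400 m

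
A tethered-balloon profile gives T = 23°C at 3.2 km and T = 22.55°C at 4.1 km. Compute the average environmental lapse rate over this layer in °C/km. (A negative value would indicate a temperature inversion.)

0.5°C/km

Γ = −ΔT/Δz = (23 − 22.55) / (4100 − 3200) m
  = 0.45°C / 0.9 km = 0.5°C/km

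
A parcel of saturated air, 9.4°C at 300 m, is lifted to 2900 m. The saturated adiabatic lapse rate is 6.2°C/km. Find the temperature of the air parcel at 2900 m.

From 300 m to 2900 m (saturated adiabatic): cools by 6.2 × 2.6 = 16.12°C, giving -6.72°C.

-6.72°C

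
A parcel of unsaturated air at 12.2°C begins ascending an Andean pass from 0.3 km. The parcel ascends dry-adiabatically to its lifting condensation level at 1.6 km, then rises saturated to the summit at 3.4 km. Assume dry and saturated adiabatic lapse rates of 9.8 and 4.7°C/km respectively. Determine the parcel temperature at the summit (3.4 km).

300–1600 m, dry: Δz = 1.3 km ⇒ ΔT = -12.74°C; T = -0.54°C
1600–3400 m, saturated: Δz = 1.8 km ⇒ ΔT = -8.46°C; T = -9°C

-9°C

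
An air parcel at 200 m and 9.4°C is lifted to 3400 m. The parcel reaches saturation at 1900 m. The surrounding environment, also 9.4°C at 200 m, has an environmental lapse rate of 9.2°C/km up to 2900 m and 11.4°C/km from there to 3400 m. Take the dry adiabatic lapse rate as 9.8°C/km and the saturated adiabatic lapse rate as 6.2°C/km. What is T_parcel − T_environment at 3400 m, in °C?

+4.58°C (parcel warmer than environment)

Parcel:
  From 200 m to 1900 m (dry): cools by 9.8 × 1.7 = 16.66°C, giving -7.26°C.
  From 1900 m to 3400 m (saturated): cools by 6.2 × 1.5 = 9.3°C, giving -16.56°C.
Environment:
  From 200 m to 2900 m (environment, lower layer): cools by 9.2 × 2.7 = 24.84°C, giving -15.44°C.
  From 2900 m to 3400 m (environment, upper layer): cools by 11.4 × 0.5 = 5.7°C, giving -21.14°C.
T_parcel − T_env = -16.56 − (-21.14) = +4.58°C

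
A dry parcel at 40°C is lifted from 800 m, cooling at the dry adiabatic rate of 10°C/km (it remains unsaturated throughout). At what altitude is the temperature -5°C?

5300 m

Height above start = (40 − (-5)) / 10 = 4.5 km
Altitude = 800 m + 4500 m = 5300 m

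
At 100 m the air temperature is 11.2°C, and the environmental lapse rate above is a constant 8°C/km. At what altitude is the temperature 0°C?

Height above start = (11.2 − 0) / 8 = 1.4 km
Altitude = 100 m + 1400 m = 1500 m

1500 m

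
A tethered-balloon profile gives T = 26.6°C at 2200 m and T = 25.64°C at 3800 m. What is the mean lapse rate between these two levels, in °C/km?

0.6°C/km

Γ = −ΔT/Δz = (26.6 − 25.64) / (3800 − 2200) m
  = 0.96°C / 1.6 km = 0.6°C/km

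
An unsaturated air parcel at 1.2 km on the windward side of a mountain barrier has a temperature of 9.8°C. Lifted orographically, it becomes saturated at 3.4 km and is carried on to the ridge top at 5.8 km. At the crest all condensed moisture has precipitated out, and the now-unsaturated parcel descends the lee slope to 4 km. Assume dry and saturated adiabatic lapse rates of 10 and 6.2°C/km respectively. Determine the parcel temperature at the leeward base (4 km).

-9.08°C

1200–3400 m, dry: Δz = 2.2 km ⇒ ΔT = -22°C; T = -12.2°C
3400–5800 m, saturated: Δz = 2.4 km ⇒ ΔT = -14.88°C; T = -27.08°C
5800–4000 m, dry descent: Δz = 1.8 km ⇒ ΔT = +18°C; T = -9.08°C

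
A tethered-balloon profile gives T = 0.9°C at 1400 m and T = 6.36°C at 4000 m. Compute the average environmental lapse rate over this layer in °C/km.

Γ = −ΔT/Δz = (0.9 − 6.36) / (4000 − 1400) m
  = -5.46°C / 2.6 km = -2.1°C/km

-2.1°C/km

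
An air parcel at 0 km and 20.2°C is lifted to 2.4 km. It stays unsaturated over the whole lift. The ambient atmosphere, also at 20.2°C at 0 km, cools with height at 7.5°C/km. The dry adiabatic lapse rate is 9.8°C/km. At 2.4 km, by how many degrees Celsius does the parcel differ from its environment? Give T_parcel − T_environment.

-5.52°C (parcel cooler than environment)

Parcel:
  From 0 m to 2400 m (dry): cools by 9.8 × 2.4 = 23.52°C, giving -3.32°C.
Environment:
  From 0 m to 2400 m (environment): cools by 7.5 × 2.4 = 18°C, giving 2.2°C.
T_parcel − T_env = -3.32 − 2.2 = -5.52°C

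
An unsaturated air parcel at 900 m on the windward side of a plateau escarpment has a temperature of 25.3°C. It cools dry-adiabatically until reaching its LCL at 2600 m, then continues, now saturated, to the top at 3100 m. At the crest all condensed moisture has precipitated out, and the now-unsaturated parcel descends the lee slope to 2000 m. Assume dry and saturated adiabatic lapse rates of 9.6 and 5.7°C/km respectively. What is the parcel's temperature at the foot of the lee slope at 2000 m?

900–2600 m, dry: Δz = 1.7 km ⇒ ΔT = -16.32°C; T = 8.98°C
2600–3100 m, saturated: Δz = 0.5 km ⇒ ΔT = -2.85°C; T = 6.13°C
3100–2000 m, dry descent: Δz = 1.1 km ⇒ ΔT = +10.56°C; T = 16.69°C

16.69°C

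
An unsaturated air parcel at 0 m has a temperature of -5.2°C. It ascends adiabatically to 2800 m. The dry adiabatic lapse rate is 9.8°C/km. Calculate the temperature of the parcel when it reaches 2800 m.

-32.64°C

0–2800 m, dry adiabatic: Δz = 2.8 km ⇒ ΔT = -27.44°C; T = -32.64°C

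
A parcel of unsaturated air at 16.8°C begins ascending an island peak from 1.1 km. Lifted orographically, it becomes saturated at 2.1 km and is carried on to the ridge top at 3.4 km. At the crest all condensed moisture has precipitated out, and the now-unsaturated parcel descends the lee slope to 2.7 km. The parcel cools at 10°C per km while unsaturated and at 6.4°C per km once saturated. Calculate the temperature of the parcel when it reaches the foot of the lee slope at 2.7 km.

5.48°C

1100–2100 m, dry: Δz = 1 km ⇒ ΔT = -10°C; T = 6.8°C
2100–3400 m, saturated: Δz = 1.3 km ⇒ ΔT = -8.32°C; T = -1.52°C
3400–2700 m, dry descent: Δz = 0.7 km ⇒ ΔT = +7°C; T = 5.48°C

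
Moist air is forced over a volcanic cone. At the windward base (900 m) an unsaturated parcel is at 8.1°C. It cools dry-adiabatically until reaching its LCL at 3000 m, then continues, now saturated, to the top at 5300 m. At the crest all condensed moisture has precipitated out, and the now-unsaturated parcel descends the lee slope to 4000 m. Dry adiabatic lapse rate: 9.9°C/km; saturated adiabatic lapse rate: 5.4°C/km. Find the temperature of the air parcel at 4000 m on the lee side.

-12.24°C

900 → 3000 m (dry, 9.9°C/km): ΔT = -9.9 × 2.1 = -20.79°C → T = -12.69°C
3000 → 5300 m (saturated, 5.4°C/km): ΔT = -5.4 × 2.3 = -12.42°C → T = -25.11°C
5300 → 4000 m (dry descent, 9.9°C/km): ΔT = +9.9 × 1.3 = +12.87°C → T = -12.24°C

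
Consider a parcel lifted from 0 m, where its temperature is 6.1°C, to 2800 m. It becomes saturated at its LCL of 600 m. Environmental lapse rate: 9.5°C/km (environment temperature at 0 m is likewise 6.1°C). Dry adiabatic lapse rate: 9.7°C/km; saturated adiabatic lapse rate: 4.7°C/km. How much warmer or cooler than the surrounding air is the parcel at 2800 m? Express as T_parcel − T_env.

Parcel:
  0–600 m, dry: Δz = 0.6 km ⇒ ΔT = -5.82°C; T = 0.28°C
  600–2800 m, saturated: Δz = 2.2 km ⇒ ΔT = -10.34°C; T = -10.06°C
Environment:
  0–2800 m, environment: Δz = 2.8 km ⇒ ΔT = -26.6°C; T = -20.5°C
T_parcel − T_env = -10.06 − (-20.5) = +10.44°C

+10.44°C (parcel warmer than environment)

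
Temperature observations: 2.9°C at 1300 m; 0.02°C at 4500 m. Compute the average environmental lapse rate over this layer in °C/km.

Γ = −ΔT/Δz = (2.9 − 0.02) / (4500 − 1300) m
  = 2.88°C / 3.2 km = 0.9°C/km

0.9°C/km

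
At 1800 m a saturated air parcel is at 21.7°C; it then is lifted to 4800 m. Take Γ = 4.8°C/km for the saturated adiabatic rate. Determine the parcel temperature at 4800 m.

From 1800 m to 4800 m (saturated adiabatic): cools by 4.8 × 3 = 14.4°C, giving 7.3°C.

7.3°C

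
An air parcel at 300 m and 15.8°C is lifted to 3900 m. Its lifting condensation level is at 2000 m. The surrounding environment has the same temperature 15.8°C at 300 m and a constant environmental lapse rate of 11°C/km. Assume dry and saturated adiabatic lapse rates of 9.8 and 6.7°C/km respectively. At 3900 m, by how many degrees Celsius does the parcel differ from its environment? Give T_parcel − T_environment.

Parcel:
  300–2000 m, dry: Δz = 1.7 km ⇒ ΔT = -16.66°C; T = -0.86°C
  2000–3900 m, saturated: Δz = 1.9 km ⇒ ΔT = -12.73°C; T = -13.59°C
Environment:
  300–3900 m, environment: Δz = 3.6 km ⇒ ΔT = -39.6°C; T = -23.8°C
T_parcel − T_env = -13.59 − (-23.8) = +10.21°C

+10.21°C (parcel warmer than environment)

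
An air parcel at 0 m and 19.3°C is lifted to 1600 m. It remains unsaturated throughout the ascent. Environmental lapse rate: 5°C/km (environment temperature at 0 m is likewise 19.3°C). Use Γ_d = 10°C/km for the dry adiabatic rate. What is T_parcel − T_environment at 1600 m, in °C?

-8°C (parcel cooler than environment)

Parcel:
  From 0 m to 1600 m (dry): cools by 10 × 1.6 = 16°C, giving 3.3°C.
Environment:
  From 0 m to 1600 m (environment): cools by 5 × 1.6 = 8°C, giving 11.3°C.
T_parcel − T_env = 3.3 − 11.3 = -8°C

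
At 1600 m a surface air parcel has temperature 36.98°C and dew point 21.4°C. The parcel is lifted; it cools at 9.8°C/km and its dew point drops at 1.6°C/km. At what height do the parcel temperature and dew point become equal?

T and T_d converge at 9.8 − 1.6 = 8.2°C per km
Height above start = (36.98 − 21.4) / 8.2 = 1.9 km
LCL altitude = 1600 m + 1900 m = 3500 m

3500 m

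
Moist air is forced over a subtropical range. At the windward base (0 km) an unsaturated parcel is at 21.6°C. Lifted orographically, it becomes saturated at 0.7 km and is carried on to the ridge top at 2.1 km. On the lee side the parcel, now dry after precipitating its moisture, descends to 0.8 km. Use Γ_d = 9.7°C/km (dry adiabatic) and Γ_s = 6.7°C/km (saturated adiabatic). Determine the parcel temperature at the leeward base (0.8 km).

Dry to 700 m: -9.7 × 0.7 km = -6.79°C, so T = 14.81°C.
Saturated to 2100 m: -6.7 × 1.4 km = -9.38°C, so T = 5.43°C.
Dry descent to 800 m: +9.7 × 1.3 km = +12.61°C, so T = 18.04°C.

18.04°C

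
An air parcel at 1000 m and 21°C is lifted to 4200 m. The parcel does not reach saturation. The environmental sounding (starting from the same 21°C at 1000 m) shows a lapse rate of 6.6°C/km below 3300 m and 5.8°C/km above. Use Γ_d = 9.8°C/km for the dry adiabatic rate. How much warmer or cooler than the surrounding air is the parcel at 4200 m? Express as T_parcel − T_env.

Parcel:
  1000–4200 m, dry: Δz = 3.2 km ⇒ ΔT = -31.36°C; T = -10.36°C
Environment:
  1000–3300 m, environment, lower layer: Δz = 2.3 km ⇒ ΔT = -15.18°C; T = 5.82°C
  3300–4200 m, environment, upper layer: Δz = 0.9 km ⇒ ΔT = -5.22°C; T = 0.6°C
T_parcel − T_env = -10.36 − 0.6 = -10.96°C

-10.96°C (parcel cooler than environment)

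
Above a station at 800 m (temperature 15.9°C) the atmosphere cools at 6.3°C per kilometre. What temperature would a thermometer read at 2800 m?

800–2800 m, environmental: Δz = 2 km ⇒ ΔT = -12.6°C; T = 3.3°C

3.3°C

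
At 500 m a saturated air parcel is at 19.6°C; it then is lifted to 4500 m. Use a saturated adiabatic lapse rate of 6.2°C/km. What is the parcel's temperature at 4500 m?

-5.2°C

Saturated adiabatic to 4500 m: -6.2 × 4 km = -24.8°C, so T = -5.2°C.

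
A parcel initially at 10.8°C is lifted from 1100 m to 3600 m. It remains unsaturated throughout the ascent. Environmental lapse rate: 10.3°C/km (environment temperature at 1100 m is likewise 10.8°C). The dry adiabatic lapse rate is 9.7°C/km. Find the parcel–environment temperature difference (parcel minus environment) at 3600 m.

Parcel:
  1100–3600 m, dry: Δz = 2.5 km ⇒ ΔT = -24.25°C; T = -13.45°C
Environment:
  1100–3600 m, environment: Δz = 2.5 km ⇒ ΔT = -25.75°C; T = -14.95°C
T_parcel − T_env = -13.45 − (-14.95) = +1.5°C

+1.5°C (parcel warmer than environment)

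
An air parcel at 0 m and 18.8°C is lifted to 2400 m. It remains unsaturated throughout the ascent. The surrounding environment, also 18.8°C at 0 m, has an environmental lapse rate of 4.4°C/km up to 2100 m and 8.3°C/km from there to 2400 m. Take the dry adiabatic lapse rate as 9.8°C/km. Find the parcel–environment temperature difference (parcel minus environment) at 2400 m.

-11.79°C (parcel cooler than environment)

Parcel:
  0 → 2400 m (dry, 9.8°C/km): ΔT = -9.8 × 2.4 = -23.52°C → T = -4.72°C
Environment:
  0 → 2100 m (environment, lower layer, 4.4°C/km): ΔT = -4.4 × 2.1 = -9.24°C → T = 9.56°C
  2100 → 2400 m (environment, upper layer, 8.3°C/km): ΔT = -8.3 × 0.3 = -2.49°C → T = 7.07°C
T_parcel − T_env = -4.72 − 7.07 = -11.79°C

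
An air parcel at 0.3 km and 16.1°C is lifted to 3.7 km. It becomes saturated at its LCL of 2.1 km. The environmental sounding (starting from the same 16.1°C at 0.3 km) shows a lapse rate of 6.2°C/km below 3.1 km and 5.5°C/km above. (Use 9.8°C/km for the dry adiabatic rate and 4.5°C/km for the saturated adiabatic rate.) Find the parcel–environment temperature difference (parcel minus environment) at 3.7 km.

Parcel:
  300 → 2100 m (dry, 9.8°C/km): ΔT = -9.8 × 1.8 = -17.64°C → T = -1.54°C
  2100 → 3700 m (saturated, 4.5°C/km): ΔT = -4.5 × 1.6 = -7.2°C → T = -8.74°C
Environment:
  300 → 3100 m (environment, lower layer, 6.2°C/km): ΔT = -6.2 × 2.8 = -17.36°C → T = -1.26°C
  3100 → 3700 m (environment, upper layer, 5.5°C/km): ΔT = -5.5 × 0.6 = -3.3°C → T = -4.56°C
T_parcel − T_env = -8.74 − (-4.56) = -4.18°C

-4.18°C (parcel cooler than environment)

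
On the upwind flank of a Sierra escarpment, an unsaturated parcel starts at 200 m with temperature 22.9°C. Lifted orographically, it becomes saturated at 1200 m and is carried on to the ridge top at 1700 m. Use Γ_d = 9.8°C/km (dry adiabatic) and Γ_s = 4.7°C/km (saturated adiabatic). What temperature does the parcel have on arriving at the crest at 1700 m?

Dry to 1200 m: -9.8 × 1 km = -9.8°C, so T = 13.1°C.
Saturated to 1700 m: -4.7 × 0.5 km = -2.35°C, so T = 10.75°C.

10.75°C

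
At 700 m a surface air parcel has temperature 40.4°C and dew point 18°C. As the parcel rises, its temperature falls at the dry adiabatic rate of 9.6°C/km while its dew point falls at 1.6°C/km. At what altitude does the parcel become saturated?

3500 m

T and T_d converge at 9.6 − 1.6 = 8°C per km
Height above start = (40.4 − 18) / 8 = 2.8 km
LCL altitude = 700 m + 2800 m = 3500 m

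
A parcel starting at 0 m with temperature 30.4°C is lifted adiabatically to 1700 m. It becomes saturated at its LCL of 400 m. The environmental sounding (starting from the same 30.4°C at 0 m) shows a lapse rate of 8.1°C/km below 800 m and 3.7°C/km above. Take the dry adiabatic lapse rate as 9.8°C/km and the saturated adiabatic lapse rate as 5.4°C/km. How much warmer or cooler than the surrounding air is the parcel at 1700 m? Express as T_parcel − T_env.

-1.13°C (parcel cooler than environment)

Parcel:
  0 → 400 m (dry, 9.8°C/km): ΔT = -9.8 × 0.4 = -3.92°C → T = 26.48°C
  400 → 1700 m (saturated, 5.4°C/km): ΔT = -5.4 × 1.3 = -7.02°C → T = 19.46°C
Environment:
  0 → 800 m (environment, lower layer, 8.1°C/km): ΔT = -8.1 × 0.8 = -6.48°C → T = 23.92°C
  800 → 1700 m (environment, upper layer, 3.7°C/km): ΔT = -3.7 × 0.9 = -3.33°C → T = 20.59°C
T_parcel − T_env = 19.46 − 20.59 = -1.13°C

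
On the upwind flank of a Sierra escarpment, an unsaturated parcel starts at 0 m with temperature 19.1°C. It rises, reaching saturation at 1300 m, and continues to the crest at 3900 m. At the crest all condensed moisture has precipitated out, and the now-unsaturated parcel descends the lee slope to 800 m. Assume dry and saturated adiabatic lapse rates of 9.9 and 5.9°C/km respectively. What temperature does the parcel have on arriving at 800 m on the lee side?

0 → 1300 m (dry, 9.9°C/km): ΔT = -9.9 × 1.3 = -12.87°C → T = 6.23°C
1300 → 3900 m (saturated, 5.9°C/km): ΔT = -5.9 × 2.6 = -15.34°C → T = -9.11°C
3900 → 800 m (dry descent, 9.9°C/km): ΔT = +9.9 × 3.1 = +30.69°C → T = 21.58°C

21.58°C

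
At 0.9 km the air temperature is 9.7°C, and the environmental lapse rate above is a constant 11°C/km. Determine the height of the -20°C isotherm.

3.6 km

Height above start = (9.7 − (-20)) / 11 = 2.7 km
Altitude = 900 m + 2700 m = 3600 m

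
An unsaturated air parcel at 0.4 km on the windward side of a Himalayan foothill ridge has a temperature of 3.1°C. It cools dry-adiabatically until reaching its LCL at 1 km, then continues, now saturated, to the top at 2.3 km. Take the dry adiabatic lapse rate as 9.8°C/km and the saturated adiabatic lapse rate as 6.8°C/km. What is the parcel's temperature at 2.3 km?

400 → 1000 m (dry, 9.8°C/km): ΔT = -9.8 × 0.6 = -5.88°C → T = -2.78°C
1000 → 2300 m (saturated, 6.8°C/km): ΔT = -6.8 × 1.3 = -8.84°C → T = -11.62°C

-11.62°C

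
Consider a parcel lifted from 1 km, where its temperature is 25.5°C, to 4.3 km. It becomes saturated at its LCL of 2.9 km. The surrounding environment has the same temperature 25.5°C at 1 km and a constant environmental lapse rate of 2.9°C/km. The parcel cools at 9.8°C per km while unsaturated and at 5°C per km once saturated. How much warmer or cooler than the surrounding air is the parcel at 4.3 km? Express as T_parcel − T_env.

Parcel:
  1000 → 2900 m (dry, 9.8°C/km): ΔT = -9.8 × 1.9 = -18.62°C → T = 6.88°C
  2900 → 4300 m (saturated, 5°C/km): ΔT = -5 × 1.4 = -7°C → T = -0.12°C
Environment:
  1000 → 4300 m (environment, 2.9°C/km): ΔT = -2.9 × 3.3 = -9.57°C → T = 15.93°C
T_parcel − T_env = -0.12 − 15.93 = -16.05°C

-16.05°C (parcel cooler than environment)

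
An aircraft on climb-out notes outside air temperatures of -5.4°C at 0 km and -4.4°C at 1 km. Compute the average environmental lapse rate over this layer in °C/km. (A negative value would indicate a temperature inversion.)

-1°C/km

Γ = −ΔT/Δz = (-5.4 − (-4.4)) / (1000 − 0) m
  = -1°C / 1 km = -1°C/km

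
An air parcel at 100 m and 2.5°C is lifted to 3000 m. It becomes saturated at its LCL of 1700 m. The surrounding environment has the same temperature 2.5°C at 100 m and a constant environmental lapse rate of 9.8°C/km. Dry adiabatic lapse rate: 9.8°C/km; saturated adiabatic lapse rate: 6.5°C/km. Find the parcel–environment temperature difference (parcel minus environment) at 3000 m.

Parcel:
  100–1700 m, dry: Δz = 1.6 km ⇒ ΔT = -15.68°C; T = -13.18°C
  1700–3000 m, saturated: Δz = 1.3 km ⇒ ΔT = -8.45°C; T = -21.63°C
Environment:
  100–3000 m, environment: Δz = 2.9 km ⇒ ΔT = -28.42°C; T = -25.92°C
T_parcel − T_env = -21.63 − (-25.92) = +4.29°C

+4.29°C (parcel warmer than environment)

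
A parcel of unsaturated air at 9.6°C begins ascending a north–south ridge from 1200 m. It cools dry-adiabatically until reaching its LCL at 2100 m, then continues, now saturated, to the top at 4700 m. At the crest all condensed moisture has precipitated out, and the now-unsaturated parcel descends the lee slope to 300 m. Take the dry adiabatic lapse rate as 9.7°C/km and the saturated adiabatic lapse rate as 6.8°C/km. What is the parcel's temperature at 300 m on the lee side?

25.87°C

1200–2100 m, dry: Δz = 0.9 km ⇒ ΔT = -8.73°C; T = 0.87°C
2100–4700 m, saturated: Δz = 2.6 km ⇒ ΔT = -17.68°C; T = -16.81°C
4700–300 m, dry descent: Δz = 4.4 km ⇒ ΔT = +42.68°C; T = 25.87°C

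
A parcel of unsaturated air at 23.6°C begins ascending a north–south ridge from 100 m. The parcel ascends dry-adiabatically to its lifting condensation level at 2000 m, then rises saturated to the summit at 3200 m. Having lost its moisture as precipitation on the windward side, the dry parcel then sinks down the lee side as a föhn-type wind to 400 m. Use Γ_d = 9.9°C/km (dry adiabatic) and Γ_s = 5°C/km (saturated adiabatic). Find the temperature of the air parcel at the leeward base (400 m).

Dry to 2000 m: -9.9 × 1.9 km = -18.81°C, so T = 4.79°C.
Saturated to 3200 m: -5 × 1.2 km = -6°C, so T = -1.21°C.
Dry descent to 400 m: +9.9 × 2.8 km = +27.72°C, so T = 26.51°C.

26.51°C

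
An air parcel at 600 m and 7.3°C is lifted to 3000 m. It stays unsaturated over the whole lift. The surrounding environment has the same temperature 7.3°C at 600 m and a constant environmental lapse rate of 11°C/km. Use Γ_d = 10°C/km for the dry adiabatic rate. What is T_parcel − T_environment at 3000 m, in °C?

+2.4°C (parcel warmer than environment)

Parcel:
  From 600 m to 3000 m (dry): cools by 10 × 2.4 = 24°C, giving -16.7°C.
Environment:
  From 600 m to 3000 m (environment): cools by 11 × 2.4 = 26.4°C, giving -19.1°C.
T_parcel − T_env = -16.7 − (-19.1) = +2.4°C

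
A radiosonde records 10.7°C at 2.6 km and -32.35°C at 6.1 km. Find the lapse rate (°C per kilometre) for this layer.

12.3°C/km

Γ = −ΔT/Δz = (10.7 − (-32.35)) / (6100 − 2600) m
  = 43.05°C / 3.5 km = 12.3°C/km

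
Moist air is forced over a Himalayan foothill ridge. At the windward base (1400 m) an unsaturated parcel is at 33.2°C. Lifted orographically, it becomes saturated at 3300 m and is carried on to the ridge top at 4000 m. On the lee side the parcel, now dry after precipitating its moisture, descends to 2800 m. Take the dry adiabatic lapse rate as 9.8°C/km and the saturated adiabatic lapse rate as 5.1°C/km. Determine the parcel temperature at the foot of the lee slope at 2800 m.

From 1400 m to 3300 m (dry): cools by 9.8 × 1.9 = 18.62°C, giving 14.58°C.
From 3300 m to 4000 m (saturated): cools by 5.1 × 0.7 = 3.57°C, giving 11.01°C.
From 4000 m to 2800 m (dry descent): warms by 9.8 × 1.2 = 11.76°C, giving 22.77°C.

22.77°C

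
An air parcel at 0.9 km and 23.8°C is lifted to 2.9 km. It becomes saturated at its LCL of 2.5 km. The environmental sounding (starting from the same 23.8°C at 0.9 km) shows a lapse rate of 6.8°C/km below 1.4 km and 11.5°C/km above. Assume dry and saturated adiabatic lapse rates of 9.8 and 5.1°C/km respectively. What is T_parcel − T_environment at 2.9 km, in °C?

Parcel:
  Dry to 2500 m: -9.8 × 1.6 km = -15.68°C, so T = 8.12°C.
  Saturated to 2900 m: -5.1 × 0.4 km = -2.04°C, so T = 6.08°C.
Environment:
  Environment, lower layer to 1400 m: -6.8 × 0.5 km = -3.4°C, so T = 20.4°C.
  Environment, upper layer to 2900 m: -11.5 × 1.5 km = -17.25°C, so T = 3.15°C.
T_parcel − T_env = 6.08 − 3.15 = +2.93°C

+2.93°C (parcel warmer than environment)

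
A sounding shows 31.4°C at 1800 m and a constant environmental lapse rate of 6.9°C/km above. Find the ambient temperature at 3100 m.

From 1800 m to 3100 m (environmental): cools by 6.9 × 1.3 = 8.97°C, giving 22.43°C.

22.43°C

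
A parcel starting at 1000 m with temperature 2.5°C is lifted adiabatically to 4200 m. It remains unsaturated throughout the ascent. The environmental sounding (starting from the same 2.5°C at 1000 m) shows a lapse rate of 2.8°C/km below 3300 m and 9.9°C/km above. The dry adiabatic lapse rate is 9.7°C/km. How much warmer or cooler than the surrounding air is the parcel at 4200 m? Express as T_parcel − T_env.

-15.69°C (parcel cooler than environment)

Parcel:
  1000–4200 m, dry: Δz = 3.2 km ⇒ ΔT = -31.04°C; T = -28.54°C
Environment:
  1000–3300 m, environment, lower layer: Δz = 2.3 km ⇒ ΔT = -6.44°C; T = -3.94°C
  3300–4200 m, environment, upper layer: Δz = 0.9 km ⇒ ΔT = -8.91°C; T = -12.85°C
T_parcel − T_env = -28.54 − (-12.85) = -15.69°C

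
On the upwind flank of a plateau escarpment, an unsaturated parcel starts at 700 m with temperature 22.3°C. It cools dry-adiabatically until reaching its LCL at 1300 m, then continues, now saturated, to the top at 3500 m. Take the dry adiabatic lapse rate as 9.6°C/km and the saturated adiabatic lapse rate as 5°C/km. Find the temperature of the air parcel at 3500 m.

700–1300 m, dry: Δz = 0.6 km ⇒ ΔT = -5.76°C; T = 16.54°C
1300–3500 m, saturated: Δz = 2.2 km ⇒ ΔT = -11°C; T = 5.54°C

5.54°C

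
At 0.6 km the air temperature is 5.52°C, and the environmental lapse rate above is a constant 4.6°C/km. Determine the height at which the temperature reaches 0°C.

1.8 km

Height above start = (5.52 − 0) / 4.6 = 1.2 km
Altitude = 600 m + 1200 m = 1800 m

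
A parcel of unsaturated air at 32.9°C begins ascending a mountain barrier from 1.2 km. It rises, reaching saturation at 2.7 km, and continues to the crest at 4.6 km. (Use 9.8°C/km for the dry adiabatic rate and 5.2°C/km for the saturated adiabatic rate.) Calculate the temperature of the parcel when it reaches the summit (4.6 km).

Dry to 2700 m: -9.8 × 1.5 km = -14.7°C, so T = 18.2°C.
Saturated to 4600 m: -5.2 × 1.9 km = -9.88°C, so T = 8.32°C.

8.32°C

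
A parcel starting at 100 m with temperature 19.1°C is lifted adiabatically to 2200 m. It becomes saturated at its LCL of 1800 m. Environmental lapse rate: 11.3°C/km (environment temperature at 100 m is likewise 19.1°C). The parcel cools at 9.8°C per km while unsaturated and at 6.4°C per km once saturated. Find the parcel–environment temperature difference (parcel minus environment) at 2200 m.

Parcel:
  From 100 m to 1800 m (dry): cools by 9.8 × 1.7 = 16.66°C, giving 2.44°C.
  From 1800 m to 2200 m (saturated): cools by 6.4 × 0.4 = 2.56°C, giving -0.12°C.
Environment:
  From 100 m to 2200 m (environment): cools by 11.3 × 2.1 = 23.73°C, giving -4.63°C.
T_parcel − T_env = -0.12 − (-4.63) = +4.51°C

+4.51°C (parcel warmer than environment)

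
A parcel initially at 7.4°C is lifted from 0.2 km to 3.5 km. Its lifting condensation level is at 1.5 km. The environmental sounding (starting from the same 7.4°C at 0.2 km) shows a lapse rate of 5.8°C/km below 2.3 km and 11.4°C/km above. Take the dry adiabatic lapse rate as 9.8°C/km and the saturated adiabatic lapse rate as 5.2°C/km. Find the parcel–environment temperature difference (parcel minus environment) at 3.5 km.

+2.72°C (parcel warmer than environment)

Parcel:
  200–1500 m, dry: Δz = 1.3 km ⇒ ΔT = -12.74°C; T = -5.34°C
  1500–3500 m, saturated: Δz = 2 km ⇒ ΔT = -10.4°C; T = -15.74°C
Environment:
  200–2300 m, environment, lower layer: Δz = 2.1 km ⇒ ΔT = -12.18°C; T = -4.78°C
  2300–3500 m, environment, upper layer: Δz = 1.2 km ⇒ ΔT = -13.68°C; T = -18.46°C
T_parcel − T_env = -15.74 − (-18.46) = +2.72°C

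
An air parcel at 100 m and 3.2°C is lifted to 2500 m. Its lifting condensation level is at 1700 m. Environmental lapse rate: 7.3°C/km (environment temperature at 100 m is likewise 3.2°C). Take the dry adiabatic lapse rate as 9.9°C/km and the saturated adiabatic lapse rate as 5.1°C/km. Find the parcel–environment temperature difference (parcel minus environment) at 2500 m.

Parcel:
  100 → 1700 m (dry, 9.9°C/km): ΔT = -9.9 × 1.6 = -15.84°C → T = -12.64°C
  1700 → 2500 m (saturated, 5.1°C/km): ΔT = -5.1 × 0.8 = -4.08°C → T = -16.72°C
Environment:
  100 → 2500 m (environment, 7.3°C/km): ΔT = -7.3 × 2.4 = -17.52°C → T = -14.32°C
T_parcel − T_env = -16.72 − (-14.32) = -2.4°C

-2.4°C (parcel cooler than environment)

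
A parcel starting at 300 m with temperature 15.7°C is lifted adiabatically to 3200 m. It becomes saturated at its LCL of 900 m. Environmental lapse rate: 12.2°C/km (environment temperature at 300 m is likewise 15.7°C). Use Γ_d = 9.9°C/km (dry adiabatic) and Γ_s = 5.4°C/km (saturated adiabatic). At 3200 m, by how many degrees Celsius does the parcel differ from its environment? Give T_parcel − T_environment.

+17.02°C (parcel warmer than environment)

Parcel:
  300–900 m, dry: Δz = 0.6 km ⇒ ΔT = -5.94°C; T = 9.76°C
  900–3200 m, saturated: Δz = 2.3 km ⇒ ΔT = -12.42°C; T = -2.66°C
Environment:
  300–3200 m, environment: Δz = 2.9 km ⇒ ΔT = -35.38°C; T = -19.68°C
T_parcel − T_env = -2.66 − (-19.68) = +17.02°C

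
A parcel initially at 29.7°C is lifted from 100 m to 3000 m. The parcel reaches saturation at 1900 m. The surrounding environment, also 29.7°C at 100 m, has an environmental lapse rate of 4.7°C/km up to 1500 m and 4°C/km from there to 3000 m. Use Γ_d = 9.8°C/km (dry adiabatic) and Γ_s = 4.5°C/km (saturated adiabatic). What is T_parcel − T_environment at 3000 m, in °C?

Parcel:
  From 100 m to 1900 m (dry): cools by 9.8 × 1.8 = 17.64°C, giving 12.06°C.
  From 1900 m to 3000 m (saturated): cools by 4.5 × 1.1 = 4.95°C, giving 7.11°C.
Environment:
  From 100 m to 1500 m (environment, lower layer): cools by 4.7 × 1.4 = 6.58°C, giving 23.12°C.
  From 1500 m to 3000 m (environment, upper layer): cools by 4 × 1.5 = 6°C, giving 17.12°C.
T_parcel − T_env = 7.11 − 17.12 = -10.01°C

-10.01°C (parcel cooler than environment)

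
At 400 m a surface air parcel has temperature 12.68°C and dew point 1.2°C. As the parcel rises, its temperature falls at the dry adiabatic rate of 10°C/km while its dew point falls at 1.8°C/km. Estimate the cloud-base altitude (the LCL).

T and T_d converge at 10 − 1.8 = 8.2°C per km
Height above start = (12.68 − 1.2) / 8.2 = 1.4 km
LCL altitude = 400 m + 1400 m = 1800 m

1800 m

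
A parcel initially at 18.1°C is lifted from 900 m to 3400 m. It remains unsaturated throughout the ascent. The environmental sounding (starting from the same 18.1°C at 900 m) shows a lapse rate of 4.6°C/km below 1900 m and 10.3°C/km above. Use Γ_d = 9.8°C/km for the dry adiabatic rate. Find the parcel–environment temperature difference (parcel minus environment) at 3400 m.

Parcel:
  From 900 m to 3400 m (dry): cools by 9.8 × 2.5 = 24.5°C, giving -6.4°C.
Environment:
  From 900 m to 1900 m (environment, lower layer): cools by 4.6 × 1 = 4.6°C, giving 13.5°C.
  From 1900 m to 3400 m (environment, upper layer): cools by 10.3 × 1.5 = 15.45°C, giving -1.95°C.
T_parcel − T_env = -6.4 − (-1.95) = -4.45°C

-4.45°C (parcel cooler than environment)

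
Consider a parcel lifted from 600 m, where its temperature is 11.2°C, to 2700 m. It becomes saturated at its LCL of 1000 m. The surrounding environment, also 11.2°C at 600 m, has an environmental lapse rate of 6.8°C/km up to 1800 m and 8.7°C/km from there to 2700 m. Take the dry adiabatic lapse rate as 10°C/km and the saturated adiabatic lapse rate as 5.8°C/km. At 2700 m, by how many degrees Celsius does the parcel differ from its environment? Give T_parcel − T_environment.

+2.13°C (parcel warmer than environment)

Parcel:
  600 → 1000 m (dry, 10°C/km): ΔT = -10 × 0.4 = -4°C → T = 7.2°C
  1000 → 2700 m (saturated, 5.8°C/km): ΔT = -5.8 × 1.7 = -9.86°C → T = -2.66°C
Environment:
  600 → 1800 m (environment, lower layer, 6.8°C/km): ΔT = -6.8 × 1.2 = -8.16°C → T = 3.04°C
  1800 → 2700 m (environment, upper layer, 8.7°C/km): ΔT = -8.7 × 0.9 = -7.83°C → T = -4.79°C
T_parcel − T_env = -2.66 − (-4.79) = +2.13°C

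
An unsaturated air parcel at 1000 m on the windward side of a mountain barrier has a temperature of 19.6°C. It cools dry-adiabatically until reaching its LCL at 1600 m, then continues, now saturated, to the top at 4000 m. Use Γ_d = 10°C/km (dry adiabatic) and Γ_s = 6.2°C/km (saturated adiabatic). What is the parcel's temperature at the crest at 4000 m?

-1.28°C

Dry to 1600 m: -10 × 0.6 km = -6°C, so T = 13.6°C.
Saturated to 4000 m: -6.2 × 2.4 km = -14.88°C, so T = -1.28°C.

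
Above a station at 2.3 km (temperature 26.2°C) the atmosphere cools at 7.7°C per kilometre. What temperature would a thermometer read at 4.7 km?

7.72°C

2300–4700 m, environmental: Δz = 2.4 km ⇒ ΔT = -18.48°C; T = 7.72°C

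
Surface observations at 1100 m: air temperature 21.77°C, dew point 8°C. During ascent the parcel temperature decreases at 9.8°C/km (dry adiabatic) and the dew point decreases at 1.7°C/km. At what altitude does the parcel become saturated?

2800 m

T and T_d converge at 9.8 − 1.7 = 8.1°C per km
Height above start = (21.77 − 8) / 8.1 = 1.7 km
LCL altitude = 1100 m + 1700 m = 2800 m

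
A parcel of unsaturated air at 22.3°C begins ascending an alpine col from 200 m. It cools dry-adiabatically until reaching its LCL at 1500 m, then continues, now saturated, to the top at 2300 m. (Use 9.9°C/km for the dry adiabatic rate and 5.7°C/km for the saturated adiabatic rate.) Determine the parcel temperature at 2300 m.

4.87°C

200 → 1500 m (dry, 9.9°C/km): ΔT = -9.9 × 1.3 = -12.87°C → T = 9.43°C
1500 → 2300 m (saturated, 5.7°C/km): ΔT = -5.7 × 0.8 = -4.56°C → T = 4.87°C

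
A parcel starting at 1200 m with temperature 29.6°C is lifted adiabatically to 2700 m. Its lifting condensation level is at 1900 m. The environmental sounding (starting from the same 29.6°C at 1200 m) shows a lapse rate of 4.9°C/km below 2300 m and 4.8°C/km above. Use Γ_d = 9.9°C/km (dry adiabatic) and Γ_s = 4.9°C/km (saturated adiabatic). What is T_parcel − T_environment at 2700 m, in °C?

-3.54°C (parcel cooler than environment)

Parcel:
  Dry to 1900 m: -9.9 × 0.7 km = -6.93°C, so T = 22.67°C.
  Saturated to 2700 m: -4.9 × 0.8 km = -3.92°C, so T = 18.75°C.
Environment:
  Environment, lower layer to 2300 m: -4.9 × 1.1 km = -5.39°C, so T = 24.21°C.
  Environment, upper layer to 2700 m: -4.8 × 0.4 km = -1.92°C, so T = 22.29°C.
T_parcel − T_env = 18.75 − 22.29 = -3.54°C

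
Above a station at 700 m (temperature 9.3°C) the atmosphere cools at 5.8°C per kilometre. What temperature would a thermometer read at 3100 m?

-4.62°C

From 700 m to 3100 m (environmental): cools by 5.8 × 2.4 = 13.92°C, giving -4.62°C.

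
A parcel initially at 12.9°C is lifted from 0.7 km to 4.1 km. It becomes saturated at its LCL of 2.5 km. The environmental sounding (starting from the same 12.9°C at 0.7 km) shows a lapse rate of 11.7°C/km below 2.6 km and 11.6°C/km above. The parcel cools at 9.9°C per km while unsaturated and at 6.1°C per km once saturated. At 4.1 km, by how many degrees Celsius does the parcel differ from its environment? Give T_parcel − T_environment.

+12.05°C (parcel warmer than environment)

Parcel:
  700–2500 m, dry: Δz = 1.8 km ⇒ ΔT = -17.82°C; T = -4.92°C
  2500–4100 m, saturated: Δz = 1.6 km ⇒ ΔT = -9.76°C; T = -14.68°C
Environment:
  700–2600 m, environment, lower layer: Δz = 1.9 km ⇒ ΔT = -22.23°C; T = -9.33°C
  2600–4100 m, environment, upper layer: Δz = 1.5 km ⇒ ΔT = -17.4°C; T = -26.73°C
T_parcel − T_env = -14.68 − (-26.73) = +12.05°C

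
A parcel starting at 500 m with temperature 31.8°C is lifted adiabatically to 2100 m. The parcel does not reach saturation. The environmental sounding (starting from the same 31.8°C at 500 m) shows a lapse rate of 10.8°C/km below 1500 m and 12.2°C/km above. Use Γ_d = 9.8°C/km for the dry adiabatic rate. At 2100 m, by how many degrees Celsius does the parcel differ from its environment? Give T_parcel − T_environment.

+2.44°C (parcel warmer than environment)

Parcel:
  500 → 2100 m (dry, 9.8°C/km): ΔT = -9.8 × 1.6 = -15.68°C → T = 16.12°C
Environment:
  500 → 1500 m (environment, lower layer, 10.8°C/km): ΔT = -10.8 × 1 = -10.8°C → T = 21°C
  1500 → 2100 m (environment, upper layer, 12.2°C/km): ΔT = -12.2 × 0.6 = -7.32°C → T = 13.68°C
T_parcel − T_env = 16.12 − 13.68 = +2.44°C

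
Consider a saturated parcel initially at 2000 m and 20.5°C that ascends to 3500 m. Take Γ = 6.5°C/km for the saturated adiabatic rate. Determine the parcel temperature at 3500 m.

From 2000 m to 3500 m (saturated adiabatic): cools by 6.5 × 1.5 = 9.75°C, giving 10.75°C.

10.75°C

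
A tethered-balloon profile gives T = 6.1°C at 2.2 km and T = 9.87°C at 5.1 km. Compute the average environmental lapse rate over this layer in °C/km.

-1.3°C/km

Γ = −ΔT/Δz = (6.1 − 9.87) / (5100 − 2200) m
  = -3.77°C / 2.9 km = -1.3°C/km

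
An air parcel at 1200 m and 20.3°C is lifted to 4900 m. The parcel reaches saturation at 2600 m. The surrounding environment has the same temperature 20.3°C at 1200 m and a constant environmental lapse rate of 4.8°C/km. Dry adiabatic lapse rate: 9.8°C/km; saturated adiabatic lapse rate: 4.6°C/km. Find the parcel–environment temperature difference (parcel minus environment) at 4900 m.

Parcel:
  1200–2600 m, dry: Δz = 1.4 km ⇒ ΔT = -13.72°C; T = 6.58°C
  2600–4900 m, saturated: Δz = 2.3 km ⇒ ΔT = -10.58°C; T = -4°C
Environment:
  1200–4900 m, environment: Δz = 3.7 km ⇒ ΔT = -17.76°C; T = 2.54°C
T_parcel − T_env = -4 − 2.54 = -6.54°C

-6.54°C (parcel cooler than environment)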